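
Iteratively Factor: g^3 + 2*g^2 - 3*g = (g + 3)*(g^2 - g) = (g - 1)*(g + 3)*(g)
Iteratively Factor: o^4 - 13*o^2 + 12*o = (o)*(o^3 - 13*o + 12) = o*(o - 3)*(o^2 + 3*o - 4) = o*(o - 3)*(o - 1)*(o + 4)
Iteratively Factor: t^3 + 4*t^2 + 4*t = (t + 2)*(t^2 + 2*t) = t*(t + 2)*(t + 2)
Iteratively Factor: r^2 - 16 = (r - 4)*(r + 4)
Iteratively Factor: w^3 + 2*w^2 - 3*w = (w - 1)*(w^2 + 3*w) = (w - 1)*(w + 3)*(w)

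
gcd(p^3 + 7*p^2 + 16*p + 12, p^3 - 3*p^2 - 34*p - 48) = p^2 + 5*p + 6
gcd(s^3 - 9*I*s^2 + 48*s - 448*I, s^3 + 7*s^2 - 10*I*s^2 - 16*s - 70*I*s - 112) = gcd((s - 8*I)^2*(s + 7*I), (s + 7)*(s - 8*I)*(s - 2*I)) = s - 8*I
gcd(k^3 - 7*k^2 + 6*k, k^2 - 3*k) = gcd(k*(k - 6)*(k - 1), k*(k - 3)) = k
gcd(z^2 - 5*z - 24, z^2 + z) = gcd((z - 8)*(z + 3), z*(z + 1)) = 1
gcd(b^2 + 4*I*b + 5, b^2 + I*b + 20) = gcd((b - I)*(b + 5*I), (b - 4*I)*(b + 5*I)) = b + 5*I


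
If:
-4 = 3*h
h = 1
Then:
No Solution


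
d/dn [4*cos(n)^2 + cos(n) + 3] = -(8*cos(n) + 1)*sin(n)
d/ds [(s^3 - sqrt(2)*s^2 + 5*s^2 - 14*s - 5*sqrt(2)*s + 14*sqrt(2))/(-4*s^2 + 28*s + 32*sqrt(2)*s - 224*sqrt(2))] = (-s^4 + 14*s^3 + 16*sqrt(2)*s^3 - 140*sqrt(2)*s^2 + 5*s^2 - 532*sqrt(2)*s + 224*s + 336 + 686*sqrt(2))/(4*(s^4 - 16*sqrt(2)*s^3 - 14*s^3 + 177*s^2 + 224*sqrt(2)*s^2 - 1792*s - 784*sqrt(2)*s + 6272))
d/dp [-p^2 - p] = -2*p - 1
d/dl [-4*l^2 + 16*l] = 16 - 8*l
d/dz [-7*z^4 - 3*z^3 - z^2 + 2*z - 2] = -28*z^3 - 9*z^2 - 2*z + 2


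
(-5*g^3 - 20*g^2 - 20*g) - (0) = -5*g^3 - 20*g^2 - 20*g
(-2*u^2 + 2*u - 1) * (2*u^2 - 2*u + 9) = -4*u^4 + 8*u^3 - 24*u^2 + 20*u - 9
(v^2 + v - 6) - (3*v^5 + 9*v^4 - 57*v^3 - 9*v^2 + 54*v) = -3*v^5 - 9*v^4 + 57*v^3 + 10*v^2 - 53*v - 6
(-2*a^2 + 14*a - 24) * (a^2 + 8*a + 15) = -2*a^4 - 2*a^3 + 58*a^2 + 18*a - 360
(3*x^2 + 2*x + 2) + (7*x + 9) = 3*x^2 + 9*x + 11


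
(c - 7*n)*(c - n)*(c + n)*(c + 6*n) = c^4 - c^3*n - 43*c^2*n^2 + c*n^3 + 42*n^4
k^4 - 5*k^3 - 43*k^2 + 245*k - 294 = (k - 7)*(k - 3)*(k - 2)*(k + 7)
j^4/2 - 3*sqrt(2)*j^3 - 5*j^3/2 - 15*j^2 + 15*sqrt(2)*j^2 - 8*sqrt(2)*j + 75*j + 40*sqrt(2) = (j/2 + sqrt(2)/2)*(j - 5)*(j - 8*sqrt(2))*(j + sqrt(2))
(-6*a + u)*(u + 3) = -6*a*u - 18*a + u^2 + 3*u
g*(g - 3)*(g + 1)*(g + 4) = g^4 + 2*g^3 - 11*g^2 - 12*g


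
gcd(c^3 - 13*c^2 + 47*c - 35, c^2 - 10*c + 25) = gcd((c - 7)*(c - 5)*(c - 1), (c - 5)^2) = c - 5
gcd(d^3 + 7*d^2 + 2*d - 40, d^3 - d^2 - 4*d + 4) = d - 2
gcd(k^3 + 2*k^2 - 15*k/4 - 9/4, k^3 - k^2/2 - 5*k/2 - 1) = k + 1/2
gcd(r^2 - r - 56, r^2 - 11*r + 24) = r - 8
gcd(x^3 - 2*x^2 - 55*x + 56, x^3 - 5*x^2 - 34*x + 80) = x - 8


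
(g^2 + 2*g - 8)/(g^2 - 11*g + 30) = (g^2 + 2*g - 8)/(g^2 - 11*g + 30)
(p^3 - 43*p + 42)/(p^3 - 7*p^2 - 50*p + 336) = (p - 1)/(p - 8)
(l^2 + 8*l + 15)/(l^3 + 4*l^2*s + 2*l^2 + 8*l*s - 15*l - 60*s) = (l + 3)/(l^2 + 4*l*s - 3*l - 12*s)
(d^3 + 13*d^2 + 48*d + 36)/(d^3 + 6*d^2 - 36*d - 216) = (d + 1)/(d - 6)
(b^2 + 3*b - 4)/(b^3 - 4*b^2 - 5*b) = (-b^2 - 3*b + 4)/(b*(-b^2 + 4*b + 5))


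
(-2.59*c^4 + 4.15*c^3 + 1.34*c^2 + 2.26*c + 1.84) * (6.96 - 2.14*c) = 5.5426*c^5 - 26.9074*c^4 + 26.0164*c^3 + 4.49*c^2 + 11.792*c + 12.8064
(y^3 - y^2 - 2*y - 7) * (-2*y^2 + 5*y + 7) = -2*y^5 + 7*y^4 + 6*y^3 - 3*y^2 - 49*y - 49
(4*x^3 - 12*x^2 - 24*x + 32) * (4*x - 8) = 16*x^4 - 80*x^3 + 320*x - 256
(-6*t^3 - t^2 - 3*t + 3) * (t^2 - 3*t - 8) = -6*t^5 + 17*t^4 + 48*t^3 + 20*t^2 + 15*t - 24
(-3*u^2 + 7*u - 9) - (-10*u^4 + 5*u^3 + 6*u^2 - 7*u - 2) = 10*u^4 - 5*u^3 - 9*u^2 + 14*u - 7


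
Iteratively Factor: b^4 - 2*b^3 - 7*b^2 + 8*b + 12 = (b - 3)*(b^3 + b^2 - 4*b - 4) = (b - 3)*(b - 2)*(b^2 + 3*b + 2) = (b - 3)*(b - 2)*(b + 2)*(b + 1)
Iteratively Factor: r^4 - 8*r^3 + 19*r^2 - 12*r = (r - 3)*(r^3 - 5*r^2 + 4*r) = r*(r - 3)*(r^2 - 5*r + 4) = r*(r - 3)*(r - 1)*(r - 4)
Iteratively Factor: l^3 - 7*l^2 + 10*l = (l - 2)*(l^2 - 5*l) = l*(l - 2)*(l - 5)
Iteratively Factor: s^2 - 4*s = (s)*(s - 4)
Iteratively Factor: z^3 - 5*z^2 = (z)*(z^2 - 5*z) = z^2*(z - 5)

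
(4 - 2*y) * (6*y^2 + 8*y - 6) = -12*y^3 + 8*y^2 + 44*y - 24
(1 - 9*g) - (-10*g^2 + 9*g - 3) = 10*g^2 - 18*g + 4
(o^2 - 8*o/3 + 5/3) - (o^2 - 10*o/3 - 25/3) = 2*o/3 + 10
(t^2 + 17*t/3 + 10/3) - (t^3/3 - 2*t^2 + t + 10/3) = -t^3/3 + 3*t^2 + 14*t/3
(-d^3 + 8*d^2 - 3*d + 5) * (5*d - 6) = -5*d^4 + 46*d^3 - 63*d^2 + 43*d - 30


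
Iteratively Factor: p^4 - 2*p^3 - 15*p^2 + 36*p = (p)*(p^3 - 2*p^2 - 15*p + 36) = p*(p + 4)*(p^2 - 6*p + 9) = p*(p - 3)*(p + 4)*(p - 3)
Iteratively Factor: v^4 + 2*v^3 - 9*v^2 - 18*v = (v + 2)*(v^3 - 9*v) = (v - 3)*(v + 2)*(v^2 + 3*v) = (v - 3)*(v + 2)*(v + 3)*(v)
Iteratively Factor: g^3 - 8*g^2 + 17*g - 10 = (g - 2)*(g^2 - 6*g + 5) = (g - 2)*(g - 1)*(g - 5)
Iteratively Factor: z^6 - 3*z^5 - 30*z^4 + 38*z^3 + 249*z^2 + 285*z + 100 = (z + 1)*(z^5 - 4*z^4 - 26*z^3 + 64*z^2 + 185*z + 100) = (z - 5)*(z + 1)*(z^4 + z^3 - 21*z^2 - 41*z - 20) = (z - 5)^2*(z + 1)*(z^3 + 6*z^2 + 9*z + 4) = (z - 5)^2*(z + 1)^2*(z^2 + 5*z + 4) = (z - 5)^2*(z + 1)^2*(z + 4)*(z + 1)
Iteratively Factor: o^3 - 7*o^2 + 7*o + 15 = (o - 5)*(o^2 - 2*o - 3) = (o - 5)*(o - 3)*(o + 1)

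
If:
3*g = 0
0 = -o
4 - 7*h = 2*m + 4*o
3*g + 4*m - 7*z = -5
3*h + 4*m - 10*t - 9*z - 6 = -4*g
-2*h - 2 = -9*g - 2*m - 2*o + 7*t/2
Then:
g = 0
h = 143/229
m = -85/458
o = 0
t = -1658/1603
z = 975/1603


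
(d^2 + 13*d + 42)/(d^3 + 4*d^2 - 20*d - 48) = (d + 7)/(d^2 - 2*d - 8)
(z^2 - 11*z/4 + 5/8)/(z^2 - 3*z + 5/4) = (4*z - 1)/(2*(2*z - 1))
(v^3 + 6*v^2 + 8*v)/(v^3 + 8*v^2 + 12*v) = (v + 4)/(v + 6)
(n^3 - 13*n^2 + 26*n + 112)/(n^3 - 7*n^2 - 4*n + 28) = (n - 8)/(n - 2)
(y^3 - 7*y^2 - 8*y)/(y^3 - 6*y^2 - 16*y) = (y + 1)/(y + 2)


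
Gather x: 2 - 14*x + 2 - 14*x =4 - 28*x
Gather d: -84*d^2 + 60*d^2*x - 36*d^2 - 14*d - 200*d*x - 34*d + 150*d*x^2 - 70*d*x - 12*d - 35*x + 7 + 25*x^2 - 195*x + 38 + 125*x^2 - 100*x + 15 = d^2*(60*x - 120) + d*(150*x^2 - 270*x - 60) + 150*x^2 - 330*x + 60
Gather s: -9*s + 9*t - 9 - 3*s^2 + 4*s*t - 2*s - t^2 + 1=-3*s^2 + s*(4*t - 11) - t^2 + 9*t - 8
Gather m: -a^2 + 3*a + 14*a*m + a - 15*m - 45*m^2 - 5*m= -a^2 + 4*a - 45*m^2 + m*(14*a - 20)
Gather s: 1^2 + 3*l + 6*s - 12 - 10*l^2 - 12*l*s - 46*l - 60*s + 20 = -10*l^2 - 43*l + s*(-12*l - 54) + 9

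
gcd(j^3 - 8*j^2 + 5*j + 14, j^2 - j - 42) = j - 7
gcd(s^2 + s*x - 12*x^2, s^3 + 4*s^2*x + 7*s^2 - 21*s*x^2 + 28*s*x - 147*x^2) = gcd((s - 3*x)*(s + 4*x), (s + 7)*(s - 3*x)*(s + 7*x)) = -s + 3*x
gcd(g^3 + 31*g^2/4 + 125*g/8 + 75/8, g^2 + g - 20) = g + 5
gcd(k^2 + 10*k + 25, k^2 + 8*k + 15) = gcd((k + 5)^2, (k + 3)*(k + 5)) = k + 5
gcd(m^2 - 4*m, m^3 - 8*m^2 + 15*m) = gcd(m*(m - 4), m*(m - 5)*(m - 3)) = m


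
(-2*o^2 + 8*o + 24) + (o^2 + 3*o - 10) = -o^2 + 11*o + 14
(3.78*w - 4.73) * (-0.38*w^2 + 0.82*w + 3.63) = -1.4364*w^3 + 4.897*w^2 + 9.8428*w - 17.1699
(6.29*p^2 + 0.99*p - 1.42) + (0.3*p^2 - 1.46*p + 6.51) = 6.59*p^2 - 0.47*p + 5.09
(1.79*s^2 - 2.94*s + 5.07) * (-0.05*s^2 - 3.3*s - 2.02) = -0.0895*s^4 - 5.76*s^3 + 5.8327*s^2 - 10.7922*s - 10.2414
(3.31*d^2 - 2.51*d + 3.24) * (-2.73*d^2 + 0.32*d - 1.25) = -9.0363*d^4 + 7.9115*d^3 - 13.7859*d^2 + 4.1743*d - 4.05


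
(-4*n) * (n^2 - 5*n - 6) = -4*n^3 + 20*n^2 + 24*n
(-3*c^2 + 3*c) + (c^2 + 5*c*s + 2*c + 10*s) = -2*c^2 + 5*c*s + 5*c + 10*s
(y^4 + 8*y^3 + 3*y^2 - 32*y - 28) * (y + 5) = y^5 + 13*y^4 + 43*y^3 - 17*y^2 - 188*y - 140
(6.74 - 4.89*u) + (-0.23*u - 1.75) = 4.99 - 5.12*u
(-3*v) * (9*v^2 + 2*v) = -27*v^3 - 6*v^2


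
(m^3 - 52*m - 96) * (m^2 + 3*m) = m^5 + 3*m^4 - 52*m^3 - 252*m^2 - 288*m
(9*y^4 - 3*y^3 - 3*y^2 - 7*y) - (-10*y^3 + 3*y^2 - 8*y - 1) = 9*y^4 + 7*y^3 - 6*y^2 + y + 1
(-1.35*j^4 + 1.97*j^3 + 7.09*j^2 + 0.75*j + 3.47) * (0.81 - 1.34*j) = 1.809*j^5 - 3.7333*j^4 - 7.9049*j^3 + 4.7379*j^2 - 4.0423*j + 2.8107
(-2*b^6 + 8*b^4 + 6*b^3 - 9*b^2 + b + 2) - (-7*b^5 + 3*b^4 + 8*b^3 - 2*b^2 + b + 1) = -2*b^6 + 7*b^5 + 5*b^4 - 2*b^3 - 7*b^2 + 1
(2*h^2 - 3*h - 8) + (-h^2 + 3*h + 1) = h^2 - 7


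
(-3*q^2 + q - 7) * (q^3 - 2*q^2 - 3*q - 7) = -3*q^5 + 7*q^4 + 32*q^2 + 14*q + 49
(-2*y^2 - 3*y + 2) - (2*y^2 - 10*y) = -4*y^2 + 7*y + 2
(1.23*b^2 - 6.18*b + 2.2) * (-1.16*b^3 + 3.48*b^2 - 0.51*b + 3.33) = -1.4268*b^5 + 11.4492*b^4 - 24.6857*b^3 + 14.9037*b^2 - 21.7014*b + 7.326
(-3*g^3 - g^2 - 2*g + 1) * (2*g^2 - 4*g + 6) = -6*g^5 + 10*g^4 - 18*g^3 + 4*g^2 - 16*g + 6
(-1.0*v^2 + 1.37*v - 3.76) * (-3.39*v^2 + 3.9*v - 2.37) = 3.39*v^4 - 8.5443*v^3 + 20.4594*v^2 - 17.9109*v + 8.9112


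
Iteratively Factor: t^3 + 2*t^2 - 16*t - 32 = (t + 4)*(t^2 - 2*t - 8) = (t + 2)*(t + 4)*(t - 4)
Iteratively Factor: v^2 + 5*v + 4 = (v + 4)*(v + 1)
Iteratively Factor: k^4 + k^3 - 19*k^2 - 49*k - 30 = (k + 3)*(k^3 - 2*k^2 - 13*k - 10) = (k + 2)*(k + 3)*(k^2 - 4*k - 5) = (k + 1)*(k + 2)*(k + 3)*(k - 5)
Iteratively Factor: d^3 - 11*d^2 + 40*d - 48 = (d - 4)*(d^2 - 7*d + 12) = (d - 4)^2*(d - 3)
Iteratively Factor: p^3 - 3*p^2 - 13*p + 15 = (p - 1)*(p^2 - 2*p - 15) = (p - 1)*(p + 3)*(p - 5)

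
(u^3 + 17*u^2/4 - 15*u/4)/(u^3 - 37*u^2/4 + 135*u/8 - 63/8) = 2*u*(u + 5)/(2*u^2 - 17*u + 21)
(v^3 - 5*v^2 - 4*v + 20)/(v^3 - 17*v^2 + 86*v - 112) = (v^2 - 3*v - 10)/(v^2 - 15*v + 56)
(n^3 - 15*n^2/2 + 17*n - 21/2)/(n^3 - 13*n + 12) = (n - 7/2)/(n + 4)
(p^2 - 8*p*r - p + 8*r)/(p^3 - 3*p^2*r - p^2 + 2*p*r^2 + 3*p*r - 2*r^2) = (p - 8*r)/(p^2 - 3*p*r + 2*r^2)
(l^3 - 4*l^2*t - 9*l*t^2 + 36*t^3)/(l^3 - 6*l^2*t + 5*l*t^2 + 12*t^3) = (l + 3*t)/(l + t)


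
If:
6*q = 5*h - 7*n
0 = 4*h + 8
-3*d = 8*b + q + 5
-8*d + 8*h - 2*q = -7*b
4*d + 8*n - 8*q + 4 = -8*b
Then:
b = 276/2399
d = -4023/2399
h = -2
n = -1598/2399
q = -2134/2399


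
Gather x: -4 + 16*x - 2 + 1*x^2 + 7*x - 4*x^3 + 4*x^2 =-4*x^3 + 5*x^2 + 23*x - 6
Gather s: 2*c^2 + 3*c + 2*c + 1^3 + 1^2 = 2*c^2 + 5*c + 2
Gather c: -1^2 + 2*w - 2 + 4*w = 6*w - 3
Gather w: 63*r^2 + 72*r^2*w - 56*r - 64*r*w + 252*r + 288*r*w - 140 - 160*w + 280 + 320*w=63*r^2 + 196*r + w*(72*r^2 + 224*r + 160) + 140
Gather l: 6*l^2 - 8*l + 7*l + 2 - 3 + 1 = 6*l^2 - l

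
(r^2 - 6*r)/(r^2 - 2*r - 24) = r/(r + 4)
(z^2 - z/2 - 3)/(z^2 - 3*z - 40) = (-z^2 + z/2 + 3)/(-z^2 + 3*z + 40)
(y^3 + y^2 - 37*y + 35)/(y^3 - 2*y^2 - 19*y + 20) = (y + 7)/(y + 4)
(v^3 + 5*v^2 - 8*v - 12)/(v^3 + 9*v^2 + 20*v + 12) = (v - 2)/(v + 2)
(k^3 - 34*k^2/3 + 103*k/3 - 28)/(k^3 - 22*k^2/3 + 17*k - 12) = (k - 7)/(k - 3)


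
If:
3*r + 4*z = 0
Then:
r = -4*z/3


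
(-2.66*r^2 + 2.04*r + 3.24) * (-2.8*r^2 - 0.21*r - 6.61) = 7.448*r^4 - 5.1534*r^3 + 8.0822*r^2 - 14.1648*r - 21.4164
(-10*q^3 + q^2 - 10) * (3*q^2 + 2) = -30*q^5 + 3*q^4 - 20*q^3 - 28*q^2 - 20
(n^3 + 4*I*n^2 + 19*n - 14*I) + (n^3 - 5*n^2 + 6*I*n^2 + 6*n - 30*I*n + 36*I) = 2*n^3 - 5*n^2 + 10*I*n^2 + 25*n - 30*I*n + 22*I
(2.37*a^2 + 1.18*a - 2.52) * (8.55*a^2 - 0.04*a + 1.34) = 20.2635*a^4 + 9.9942*a^3 - 18.4174*a^2 + 1.682*a - 3.3768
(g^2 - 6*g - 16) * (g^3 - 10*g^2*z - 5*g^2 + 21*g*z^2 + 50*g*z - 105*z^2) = g^5 - 10*g^4*z - 11*g^4 + 21*g^3*z^2 + 110*g^3*z + 14*g^3 - 231*g^2*z^2 - 140*g^2*z + 80*g^2 + 294*g*z^2 - 800*g*z + 1680*z^2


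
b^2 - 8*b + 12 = (b - 6)*(b - 2)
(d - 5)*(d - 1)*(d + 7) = d^3 + d^2 - 37*d + 35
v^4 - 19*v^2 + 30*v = v*(v - 3)*(v - 2)*(v + 5)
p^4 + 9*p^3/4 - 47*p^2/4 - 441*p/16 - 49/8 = (p - 7/2)*(p + 1/4)*(p + 2)*(p + 7/2)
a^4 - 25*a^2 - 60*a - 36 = (a - 6)*(a + 1)*(a + 2)*(a + 3)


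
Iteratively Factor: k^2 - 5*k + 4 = (k - 4)*(k - 1)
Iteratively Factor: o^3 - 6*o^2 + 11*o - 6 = (o - 2)*(o^2 - 4*o + 3) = (o - 2)*(o - 1)*(o - 3)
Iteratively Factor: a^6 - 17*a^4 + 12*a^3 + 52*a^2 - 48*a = (a - 3)*(a^5 + 3*a^4 - 8*a^3 - 12*a^2 + 16*a) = (a - 3)*(a + 2)*(a^4 + a^3 - 10*a^2 + 8*a) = (a - 3)*(a - 2)*(a + 2)*(a^3 + 3*a^2 - 4*a) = (a - 3)*(a - 2)*(a - 1)*(a + 2)*(a^2 + 4*a) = (a - 3)*(a - 2)*(a - 1)*(a + 2)*(a + 4)*(a)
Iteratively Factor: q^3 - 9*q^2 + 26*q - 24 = (q - 2)*(q^2 - 7*q + 12) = (q - 3)*(q - 2)*(q - 4)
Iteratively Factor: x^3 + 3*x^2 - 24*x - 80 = (x - 5)*(x^2 + 8*x + 16) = (x - 5)*(x + 4)*(x + 4)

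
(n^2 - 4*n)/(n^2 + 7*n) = (n - 4)/(n + 7)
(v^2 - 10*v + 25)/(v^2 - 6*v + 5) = (v - 5)/(v - 1)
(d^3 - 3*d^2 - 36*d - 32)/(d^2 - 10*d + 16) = (d^2 + 5*d + 4)/(d - 2)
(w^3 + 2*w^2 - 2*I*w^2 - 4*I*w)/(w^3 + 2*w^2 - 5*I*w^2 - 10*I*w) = (w - 2*I)/(w - 5*I)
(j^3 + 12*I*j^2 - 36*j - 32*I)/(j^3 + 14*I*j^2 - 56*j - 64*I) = (j + 2*I)/(j + 4*I)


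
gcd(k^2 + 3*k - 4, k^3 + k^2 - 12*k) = k + 4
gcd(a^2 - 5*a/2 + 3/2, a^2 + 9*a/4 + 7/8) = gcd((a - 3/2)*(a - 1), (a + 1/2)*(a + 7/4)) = 1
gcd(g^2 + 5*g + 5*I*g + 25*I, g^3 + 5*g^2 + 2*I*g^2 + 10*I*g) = g + 5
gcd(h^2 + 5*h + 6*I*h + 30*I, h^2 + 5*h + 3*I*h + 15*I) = h + 5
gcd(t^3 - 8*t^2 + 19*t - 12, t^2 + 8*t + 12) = 1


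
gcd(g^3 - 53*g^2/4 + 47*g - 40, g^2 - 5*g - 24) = g - 8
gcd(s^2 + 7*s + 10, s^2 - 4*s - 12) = s + 2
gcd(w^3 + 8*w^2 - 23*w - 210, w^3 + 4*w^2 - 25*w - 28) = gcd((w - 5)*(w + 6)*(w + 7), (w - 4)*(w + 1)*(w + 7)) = w + 7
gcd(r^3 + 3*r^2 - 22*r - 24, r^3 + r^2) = r + 1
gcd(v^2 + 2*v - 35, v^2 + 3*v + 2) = 1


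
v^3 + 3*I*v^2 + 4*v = v*(v - I)*(v + 4*I)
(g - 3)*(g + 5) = g^2 + 2*g - 15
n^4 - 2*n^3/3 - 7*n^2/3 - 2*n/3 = n*(n - 2)*(n + 1/3)*(n + 1)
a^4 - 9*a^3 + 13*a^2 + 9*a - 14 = (a - 7)*(a - 2)*(a - 1)*(a + 1)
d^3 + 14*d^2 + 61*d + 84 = (d + 3)*(d + 4)*(d + 7)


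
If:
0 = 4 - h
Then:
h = 4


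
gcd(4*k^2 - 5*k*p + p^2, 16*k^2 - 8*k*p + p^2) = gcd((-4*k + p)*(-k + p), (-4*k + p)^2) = -4*k + p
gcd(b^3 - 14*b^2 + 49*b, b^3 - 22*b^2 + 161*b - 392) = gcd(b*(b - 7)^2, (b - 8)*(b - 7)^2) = b^2 - 14*b + 49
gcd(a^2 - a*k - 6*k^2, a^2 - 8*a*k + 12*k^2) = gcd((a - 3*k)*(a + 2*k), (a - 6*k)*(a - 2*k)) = 1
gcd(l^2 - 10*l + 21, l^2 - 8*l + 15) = l - 3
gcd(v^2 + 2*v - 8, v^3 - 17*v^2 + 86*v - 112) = v - 2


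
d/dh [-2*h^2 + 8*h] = 8 - 4*h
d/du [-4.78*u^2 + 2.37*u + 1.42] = 2.37 - 9.56*u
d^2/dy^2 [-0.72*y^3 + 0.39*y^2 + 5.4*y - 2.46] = 0.78 - 4.32*y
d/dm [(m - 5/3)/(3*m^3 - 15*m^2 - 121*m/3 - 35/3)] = 2*(-27*m^3 + 135*m^2 - 225*m - 355)/(81*m^6 - 810*m^5 - 153*m^4 + 10260*m^3 + 17791*m^2 + 8470*m + 1225)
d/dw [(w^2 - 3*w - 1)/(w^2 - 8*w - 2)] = (-5*w^2 - 2*w - 2)/(w^4 - 16*w^3 + 60*w^2 + 32*w + 4)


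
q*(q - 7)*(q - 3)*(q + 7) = q^4 - 3*q^3 - 49*q^2 + 147*q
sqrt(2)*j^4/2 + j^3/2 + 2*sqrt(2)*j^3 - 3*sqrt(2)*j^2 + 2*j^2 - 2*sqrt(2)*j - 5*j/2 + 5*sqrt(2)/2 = (j - 1)*(j + 5)*(j - sqrt(2)/2)*(sqrt(2)*j/2 + 1)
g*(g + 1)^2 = g^3 + 2*g^2 + g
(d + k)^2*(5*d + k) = 5*d^3 + 11*d^2*k + 7*d*k^2 + k^3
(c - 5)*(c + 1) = c^2 - 4*c - 5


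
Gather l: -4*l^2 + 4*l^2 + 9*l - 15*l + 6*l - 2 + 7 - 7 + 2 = 0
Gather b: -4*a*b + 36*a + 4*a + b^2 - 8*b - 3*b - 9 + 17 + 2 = 40*a + b^2 + b*(-4*a - 11) + 10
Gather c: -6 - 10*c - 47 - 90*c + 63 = 10 - 100*c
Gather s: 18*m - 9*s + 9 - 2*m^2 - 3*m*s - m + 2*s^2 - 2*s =-2*m^2 + 17*m + 2*s^2 + s*(-3*m - 11) + 9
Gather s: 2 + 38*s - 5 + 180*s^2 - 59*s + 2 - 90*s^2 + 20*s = 90*s^2 - s - 1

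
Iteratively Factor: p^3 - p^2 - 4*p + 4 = (p - 2)*(p^2 + p - 2) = (p - 2)*(p - 1)*(p + 2)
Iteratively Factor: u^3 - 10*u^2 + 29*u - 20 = (u - 5)*(u^2 - 5*u + 4) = (u - 5)*(u - 4)*(u - 1)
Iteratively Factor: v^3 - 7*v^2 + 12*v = (v)*(v^2 - 7*v + 12) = v*(v - 3)*(v - 4)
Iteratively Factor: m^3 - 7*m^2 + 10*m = (m - 2)*(m^2 - 5*m) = m*(m - 2)*(m - 5)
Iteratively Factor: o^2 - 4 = (o + 2)*(o - 2)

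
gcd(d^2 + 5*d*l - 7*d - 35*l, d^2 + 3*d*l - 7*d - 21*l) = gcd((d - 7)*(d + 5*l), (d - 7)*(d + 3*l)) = d - 7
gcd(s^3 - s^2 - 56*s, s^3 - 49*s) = s^2 + 7*s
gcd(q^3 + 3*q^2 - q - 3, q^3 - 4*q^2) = 1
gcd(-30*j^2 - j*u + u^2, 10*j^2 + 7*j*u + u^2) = 5*j + u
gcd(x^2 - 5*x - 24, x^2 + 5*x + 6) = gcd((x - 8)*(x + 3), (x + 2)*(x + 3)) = x + 3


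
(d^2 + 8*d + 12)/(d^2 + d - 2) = (d + 6)/(d - 1)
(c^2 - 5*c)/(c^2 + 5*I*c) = (c - 5)/(c + 5*I)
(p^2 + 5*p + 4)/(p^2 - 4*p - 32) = (p + 1)/(p - 8)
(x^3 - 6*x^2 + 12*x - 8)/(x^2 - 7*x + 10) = (x^2 - 4*x + 4)/(x - 5)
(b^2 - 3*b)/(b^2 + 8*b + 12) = b*(b - 3)/(b^2 + 8*b + 12)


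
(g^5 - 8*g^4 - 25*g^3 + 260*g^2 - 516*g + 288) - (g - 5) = g^5 - 8*g^4 - 25*g^3 + 260*g^2 - 517*g + 293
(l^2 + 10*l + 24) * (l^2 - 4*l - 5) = l^4 + 6*l^3 - 21*l^2 - 146*l - 120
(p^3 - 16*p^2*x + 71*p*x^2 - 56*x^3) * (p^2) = p^5 - 16*p^4*x + 71*p^3*x^2 - 56*p^2*x^3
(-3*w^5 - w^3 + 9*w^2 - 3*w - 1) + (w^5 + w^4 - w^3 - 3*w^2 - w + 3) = -2*w^5 + w^4 - 2*w^3 + 6*w^2 - 4*w + 2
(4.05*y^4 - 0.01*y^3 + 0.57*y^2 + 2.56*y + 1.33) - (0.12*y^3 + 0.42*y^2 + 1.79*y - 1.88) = 4.05*y^4 - 0.13*y^3 + 0.15*y^2 + 0.77*y + 3.21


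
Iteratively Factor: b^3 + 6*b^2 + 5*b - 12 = (b + 4)*(b^2 + 2*b - 3) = (b + 3)*(b + 4)*(b - 1)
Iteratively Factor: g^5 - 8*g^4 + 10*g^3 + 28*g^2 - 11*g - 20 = (g + 1)*(g^4 - 9*g^3 + 19*g^2 + 9*g - 20) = (g - 5)*(g + 1)*(g^3 - 4*g^2 - g + 4) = (g - 5)*(g + 1)^2*(g^2 - 5*g + 4) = (g - 5)*(g - 1)*(g + 1)^2*(g - 4)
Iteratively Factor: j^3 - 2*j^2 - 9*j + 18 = (j + 3)*(j^2 - 5*j + 6) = (j - 2)*(j + 3)*(j - 3)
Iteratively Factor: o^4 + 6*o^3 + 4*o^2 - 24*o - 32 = (o + 2)*(o^3 + 4*o^2 - 4*o - 16) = (o + 2)^2*(o^2 + 2*o - 8) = (o + 2)^2*(o + 4)*(o - 2)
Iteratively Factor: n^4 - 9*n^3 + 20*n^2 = (n - 4)*(n^3 - 5*n^2) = n*(n - 4)*(n^2 - 5*n) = n^2*(n - 4)*(n - 5)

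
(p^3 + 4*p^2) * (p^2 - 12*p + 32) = p^5 - 8*p^4 - 16*p^3 + 128*p^2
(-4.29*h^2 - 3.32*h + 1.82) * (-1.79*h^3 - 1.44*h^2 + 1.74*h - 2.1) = 7.6791*h^5 + 12.1204*h^4 - 5.9416*h^3 + 0.611400000000001*h^2 + 10.1388*h - 3.822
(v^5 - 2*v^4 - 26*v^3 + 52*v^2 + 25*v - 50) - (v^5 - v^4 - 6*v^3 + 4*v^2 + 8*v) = -v^4 - 20*v^3 + 48*v^2 + 17*v - 50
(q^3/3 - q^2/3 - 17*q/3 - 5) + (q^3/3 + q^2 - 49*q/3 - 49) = 2*q^3/3 + 2*q^2/3 - 22*q - 54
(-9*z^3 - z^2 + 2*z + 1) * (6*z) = -54*z^4 - 6*z^3 + 12*z^2 + 6*z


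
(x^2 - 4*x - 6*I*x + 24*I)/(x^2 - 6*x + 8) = (x - 6*I)/(x - 2)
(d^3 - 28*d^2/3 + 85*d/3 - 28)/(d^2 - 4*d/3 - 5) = (3*d^2 - 19*d + 28)/(3*d + 5)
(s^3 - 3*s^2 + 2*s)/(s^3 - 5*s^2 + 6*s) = (s - 1)/(s - 3)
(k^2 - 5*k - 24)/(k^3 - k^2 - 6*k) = (-k^2 + 5*k + 24)/(k*(-k^2 + k + 6))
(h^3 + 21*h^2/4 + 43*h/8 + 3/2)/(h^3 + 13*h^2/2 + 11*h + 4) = (h + 3/4)/(h + 2)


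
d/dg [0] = 0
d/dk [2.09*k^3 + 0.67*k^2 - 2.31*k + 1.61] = 6.27*k^2 + 1.34*k - 2.31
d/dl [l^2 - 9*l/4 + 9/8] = 2*l - 9/4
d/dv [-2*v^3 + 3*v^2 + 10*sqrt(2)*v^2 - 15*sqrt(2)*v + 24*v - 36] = -6*v^2 + 6*v + 20*sqrt(2)*v - 15*sqrt(2) + 24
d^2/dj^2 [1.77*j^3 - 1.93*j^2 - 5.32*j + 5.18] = 10.62*j - 3.86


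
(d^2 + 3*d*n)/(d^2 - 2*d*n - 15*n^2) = d/(d - 5*n)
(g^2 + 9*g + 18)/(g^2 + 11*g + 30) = (g + 3)/(g + 5)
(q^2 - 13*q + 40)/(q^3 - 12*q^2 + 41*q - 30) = (q - 8)/(q^2 - 7*q + 6)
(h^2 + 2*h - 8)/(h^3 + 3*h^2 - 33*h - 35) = (h^2 + 2*h - 8)/(h^3 + 3*h^2 - 33*h - 35)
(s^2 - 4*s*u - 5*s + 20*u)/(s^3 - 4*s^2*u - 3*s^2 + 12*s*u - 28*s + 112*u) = (s - 5)/(s^2 - 3*s - 28)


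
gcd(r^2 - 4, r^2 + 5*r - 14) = r - 2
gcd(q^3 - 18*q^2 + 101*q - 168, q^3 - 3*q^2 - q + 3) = q - 3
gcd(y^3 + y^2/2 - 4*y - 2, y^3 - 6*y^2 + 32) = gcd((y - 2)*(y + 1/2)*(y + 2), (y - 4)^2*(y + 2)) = y + 2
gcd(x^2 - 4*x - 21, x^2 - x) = 1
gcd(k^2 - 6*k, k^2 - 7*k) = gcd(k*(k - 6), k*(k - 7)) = k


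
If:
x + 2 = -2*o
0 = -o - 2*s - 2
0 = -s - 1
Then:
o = 0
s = -1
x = -2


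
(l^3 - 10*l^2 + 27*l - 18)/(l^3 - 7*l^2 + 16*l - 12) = (l^2 - 7*l + 6)/(l^2 - 4*l + 4)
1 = 1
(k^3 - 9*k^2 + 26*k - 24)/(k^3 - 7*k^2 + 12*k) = (k - 2)/k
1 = 1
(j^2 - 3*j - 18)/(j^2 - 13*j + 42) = (j + 3)/(j - 7)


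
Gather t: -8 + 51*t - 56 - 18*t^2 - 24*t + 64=-18*t^2 + 27*t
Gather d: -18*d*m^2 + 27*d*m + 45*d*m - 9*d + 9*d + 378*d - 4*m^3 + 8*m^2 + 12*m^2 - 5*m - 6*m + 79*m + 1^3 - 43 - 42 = d*(-18*m^2 + 72*m + 378) - 4*m^3 + 20*m^2 + 68*m - 84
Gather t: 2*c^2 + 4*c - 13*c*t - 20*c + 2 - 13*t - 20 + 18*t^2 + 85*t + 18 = 2*c^2 - 16*c + 18*t^2 + t*(72 - 13*c)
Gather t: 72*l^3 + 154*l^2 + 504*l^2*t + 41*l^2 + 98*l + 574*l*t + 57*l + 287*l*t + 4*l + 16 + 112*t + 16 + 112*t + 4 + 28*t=72*l^3 + 195*l^2 + 159*l + t*(504*l^2 + 861*l + 252) + 36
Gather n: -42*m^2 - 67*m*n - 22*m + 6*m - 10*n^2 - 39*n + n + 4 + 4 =-42*m^2 - 16*m - 10*n^2 + n*(-67*m - 38) + 8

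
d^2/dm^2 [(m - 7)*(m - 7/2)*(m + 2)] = 6*m - 17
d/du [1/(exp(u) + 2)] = -exp(u)/(exp(u) + 2)^2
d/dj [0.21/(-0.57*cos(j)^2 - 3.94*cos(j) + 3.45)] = -(0.2394*cos(j) + 0.8274)*sin(j)/(0.57*cos(j)^2 + 3.94*cos(j) - 3.45)^2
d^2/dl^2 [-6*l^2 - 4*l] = -12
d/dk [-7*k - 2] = -7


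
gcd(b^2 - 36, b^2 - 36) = b^2 - 36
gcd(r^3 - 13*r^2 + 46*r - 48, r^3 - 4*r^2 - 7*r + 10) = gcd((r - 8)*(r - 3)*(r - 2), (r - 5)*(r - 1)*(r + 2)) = 1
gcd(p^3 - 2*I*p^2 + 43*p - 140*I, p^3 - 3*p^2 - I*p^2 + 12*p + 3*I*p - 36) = p - 4*I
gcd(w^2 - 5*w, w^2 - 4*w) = w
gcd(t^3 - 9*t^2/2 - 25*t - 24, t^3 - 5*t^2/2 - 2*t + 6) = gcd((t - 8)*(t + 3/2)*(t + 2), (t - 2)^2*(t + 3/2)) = t + 3/2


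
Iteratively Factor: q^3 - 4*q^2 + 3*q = (q - 1)*(q^2 - 3*q) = q*(q - 1)*(q - 3)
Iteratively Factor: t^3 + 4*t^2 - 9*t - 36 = (t + 3)*(t^2 + t - 12) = (t - 3)*(t + 3)*(t + 4)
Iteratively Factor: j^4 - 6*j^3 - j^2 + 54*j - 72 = (j - 4)*(j^3 - 2*j^2 - 9*j + 18) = (j - 4)*(j - 2)*(j^2 - 9) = (j - 4)*(j - 2)*(j + 3)*(j - 3)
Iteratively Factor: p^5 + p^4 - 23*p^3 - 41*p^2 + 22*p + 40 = (p + 4)*(p^4 - 3*p^3 - 11*p^2 + 3*p + 10) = (p - 5)*(p + 4)*(p^3 + 2*p^2 - p - 2) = (p - 5)*(p + 1)*(p + 4)*(p^2 + p - 2) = (p - 5)*(p - 1)*(p + 1)*(p + 4)*(p + 2)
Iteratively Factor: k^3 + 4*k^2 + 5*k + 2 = (k + 2)*(k^2 + 2*k + 1) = (k + 1)*(k + 2)*(k + 1)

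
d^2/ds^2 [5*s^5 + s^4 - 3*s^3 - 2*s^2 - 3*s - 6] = 100*s^3 + 12*s^2 - 18*s - 4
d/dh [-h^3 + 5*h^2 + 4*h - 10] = -3*h^2 + 10*h + 4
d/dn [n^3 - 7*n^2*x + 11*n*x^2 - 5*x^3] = 3*n^2 - 14*n*x + 11*x^2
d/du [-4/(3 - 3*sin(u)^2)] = -8*sin(u)/(3*cos(u)^3)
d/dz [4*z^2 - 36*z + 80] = 8*z - 36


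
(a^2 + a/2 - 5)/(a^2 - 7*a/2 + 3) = (2*a + 5)/(2*a - 3)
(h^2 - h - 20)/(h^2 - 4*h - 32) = (h - 5)/(h - 8)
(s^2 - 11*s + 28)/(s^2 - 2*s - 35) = (s - 4)/(s + 5)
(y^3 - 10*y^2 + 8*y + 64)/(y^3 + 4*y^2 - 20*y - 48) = (y - 8)/(y + 6)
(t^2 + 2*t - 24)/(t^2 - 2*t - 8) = (t + 6)/(t + 2)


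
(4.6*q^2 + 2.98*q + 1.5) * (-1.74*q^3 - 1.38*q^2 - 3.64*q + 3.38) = -8.004*q^5 - 11.5332*q^4 - 23.4664*q^3 + 2.6308*q^2 + 4.6124*q + 5.07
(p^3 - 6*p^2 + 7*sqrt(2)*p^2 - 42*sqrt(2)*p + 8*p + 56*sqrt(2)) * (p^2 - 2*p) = p^5 - 8*p^4 + 7*sqrt(2)*p^4 - 56*sqrt(2)*p^3 + 20*p^3 - 16*p^2 + 140*sqrt(2)*p^2 - 112*sqrt(2)*p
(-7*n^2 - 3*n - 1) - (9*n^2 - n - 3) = -16*n^2 - 2*n + 2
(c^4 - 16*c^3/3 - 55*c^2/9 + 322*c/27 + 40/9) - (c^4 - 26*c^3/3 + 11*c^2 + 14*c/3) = 10*c^3/3 - 154*c^2/9 + 196*c/27 + 40/9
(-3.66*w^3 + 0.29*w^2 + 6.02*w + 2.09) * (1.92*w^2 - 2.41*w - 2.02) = -7.0272*w^5 + 9.3774*w^4 + 18.2527*w^3 - 11.0812*w^2 - 17.1973*w - 4.2218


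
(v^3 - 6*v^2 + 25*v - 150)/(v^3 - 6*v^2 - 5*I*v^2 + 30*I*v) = (v + 5*I)/v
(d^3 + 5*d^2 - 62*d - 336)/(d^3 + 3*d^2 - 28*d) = (d^2 - 2*d - 48)/(d*(d - 4))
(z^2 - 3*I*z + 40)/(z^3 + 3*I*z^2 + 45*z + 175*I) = (z - 8*I)/(z^2 - 2*I*z + 35)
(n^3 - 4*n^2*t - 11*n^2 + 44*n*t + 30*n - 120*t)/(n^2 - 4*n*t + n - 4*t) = (n^2 - 11*n + 30)/(n + 1)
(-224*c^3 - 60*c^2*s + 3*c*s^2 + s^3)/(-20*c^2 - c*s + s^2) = (-56*c^2 - c*s + s^2)/(-5*c + s)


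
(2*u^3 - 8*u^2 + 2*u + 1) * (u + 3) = 2*u^4 - 2*u^3 - 22*u^2 + 7*u + 3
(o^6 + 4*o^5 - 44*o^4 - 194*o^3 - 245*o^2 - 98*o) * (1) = o^6 + 4*o^5 - 44*o^4 - 194*o^3 - 245*o^2 - 98*o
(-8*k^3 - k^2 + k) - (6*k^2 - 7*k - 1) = -8*k^3 - 7*k^2 + 8*k + 1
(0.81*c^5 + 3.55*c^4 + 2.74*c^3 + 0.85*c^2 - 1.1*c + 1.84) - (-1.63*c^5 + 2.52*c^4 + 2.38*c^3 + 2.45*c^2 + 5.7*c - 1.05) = 2.44*c^5 + 1.03*c^4 + 0.36*c^3 - 1.6*c^2 - 6.8*c + 2.89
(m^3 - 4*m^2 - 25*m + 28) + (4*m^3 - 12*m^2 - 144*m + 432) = 5*m^3 - 16*m^2 - 169*m + 460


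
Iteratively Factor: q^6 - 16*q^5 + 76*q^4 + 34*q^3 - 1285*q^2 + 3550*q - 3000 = (q + 4)*(q^5 - 20*q^4 + 156*q^3 - 590*q^2 + 1075*q - 750) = (q - 5)*(q + 4)*(q^4 - 15*q^3 + 81*q^2 - 185*q + 150) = (q - 5)^2*(q + 4)*(q^3 - 10*q^2 + 31*q - 30) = (q - 5)^2*(q - 2)*(q + 4)*(q^2 - 8*q + 15) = (q - 5)^3*(q - 2)*(q + 4)*(q - 3)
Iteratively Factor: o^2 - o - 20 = (o - 5)*(o + 4)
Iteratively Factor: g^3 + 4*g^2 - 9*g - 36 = (g + 3)*(g^2 + g - 12) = (g + 3)*(g + 4)*(g - 3)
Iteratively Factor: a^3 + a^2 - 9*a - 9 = (a + 3)*(a^2 - 2*a - 3) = (a + 1)*(a + 3)*(a - 3)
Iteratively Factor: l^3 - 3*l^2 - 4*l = (l)*(l^2 - 3*l - 4) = l*(l + 1)*(l - 4)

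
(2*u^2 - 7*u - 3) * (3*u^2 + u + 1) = 6*u^4 - 19*u^3 - 14*u^2 - 10*u - 3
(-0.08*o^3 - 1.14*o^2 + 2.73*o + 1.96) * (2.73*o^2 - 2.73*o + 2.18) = -0.2184*o^5 - 2.8938*o^4 + 10.3907*o^3 - 4.5873*o^2 + 0.600600000000001*o + 4.2728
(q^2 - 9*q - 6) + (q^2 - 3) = 2*q^2 - 9*q - 9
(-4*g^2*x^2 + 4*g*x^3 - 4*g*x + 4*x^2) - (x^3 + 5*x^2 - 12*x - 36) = -4*g^2*x^2 + 4*g*x^3 - 4*g*x - x^3 - x^2 + 12*x + 36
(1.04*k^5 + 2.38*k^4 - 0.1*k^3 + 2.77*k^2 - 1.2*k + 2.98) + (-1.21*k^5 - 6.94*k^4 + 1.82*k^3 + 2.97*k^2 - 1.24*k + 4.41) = -0.17*k^5 - 4.56*k^4 + 1.72*k^3 + 5.74*k^2 - 2.44*k + 7.39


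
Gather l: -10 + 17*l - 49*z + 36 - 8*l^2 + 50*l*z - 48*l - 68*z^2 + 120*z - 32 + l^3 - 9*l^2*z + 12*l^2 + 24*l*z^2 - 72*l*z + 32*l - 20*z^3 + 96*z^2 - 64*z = l^3 + l^2*(4 - 9*z) + l*(24*z^2 - 22*z + 1) - 20*z^3 + 28*z^2 + 7*z - 6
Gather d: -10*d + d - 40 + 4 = -9*d - 36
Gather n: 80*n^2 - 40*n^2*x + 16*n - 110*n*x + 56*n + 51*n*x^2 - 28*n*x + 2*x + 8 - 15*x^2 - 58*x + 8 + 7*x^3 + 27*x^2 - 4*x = n^2*(80 - 40*x) + n*(51*x^2 - 138*x + 72) + 7*x^3 + 12*x^2 - 60*x + 16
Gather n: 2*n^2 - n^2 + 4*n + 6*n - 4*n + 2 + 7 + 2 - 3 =n^2 + 6*n + 8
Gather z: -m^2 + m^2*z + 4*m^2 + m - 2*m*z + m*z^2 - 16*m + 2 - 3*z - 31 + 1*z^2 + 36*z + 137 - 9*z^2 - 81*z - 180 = 3*m^2 - 15*m + z^2*(m - 8) + z*(m^2 - 2*m - 48) - 72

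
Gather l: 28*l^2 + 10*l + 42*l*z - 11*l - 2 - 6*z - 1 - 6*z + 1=28*l^2 + l*(42*z - 1) - 12*z - 2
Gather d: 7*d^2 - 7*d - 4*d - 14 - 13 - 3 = 7*d^2 - 11*d - 30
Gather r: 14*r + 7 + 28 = 14*r + 35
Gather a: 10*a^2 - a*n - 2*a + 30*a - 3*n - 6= 10*a^2 + a*(28 - n) - 3*n - 6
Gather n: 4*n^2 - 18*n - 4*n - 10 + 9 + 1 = 4*n^2 - 22*n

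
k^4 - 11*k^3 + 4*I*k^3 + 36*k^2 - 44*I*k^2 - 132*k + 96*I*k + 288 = (k - 8)*(k - 3)*(k - 2*I)*(k + 6*I)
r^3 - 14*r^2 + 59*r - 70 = (r - 7)*(r - 5)*(r - 2)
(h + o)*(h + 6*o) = h^2 + 7*h*o + 6*o^2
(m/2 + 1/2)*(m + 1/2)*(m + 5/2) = m^3/2 + 2*m^2 + 17*m/8 + 5/8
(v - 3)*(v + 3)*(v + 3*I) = v^3 + 3*I*v^2 - 9*v - 27*I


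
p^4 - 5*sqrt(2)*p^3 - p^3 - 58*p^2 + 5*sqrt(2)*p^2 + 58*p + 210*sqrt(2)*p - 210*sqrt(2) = (p - 1)*(p - 7*sqrt(2))*(p - 3*sqrt(2))*(p + 5*sqrt(2))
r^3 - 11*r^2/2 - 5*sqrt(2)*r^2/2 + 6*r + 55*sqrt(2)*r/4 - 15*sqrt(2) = (r - 4)*(r - 3/2)*(r - 5*sqrt(2)/2)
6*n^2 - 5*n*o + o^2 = (-3*n + o)*(-2*n + o)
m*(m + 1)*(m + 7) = m^3 + 8*m^2 + 7*m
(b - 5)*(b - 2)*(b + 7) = b^3 - 39*b + 70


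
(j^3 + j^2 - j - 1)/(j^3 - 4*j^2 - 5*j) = (j^2 - 1)/(j*(j - 5))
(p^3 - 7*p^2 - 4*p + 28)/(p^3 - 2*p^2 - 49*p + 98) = (p + 2)/(p + 7)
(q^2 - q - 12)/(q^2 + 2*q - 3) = (q - 4)/(q - 1)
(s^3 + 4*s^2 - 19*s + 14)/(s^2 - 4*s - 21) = (-s^3 - 4*s^2 + 19*s - 14)/(-s^2 + 4*s + 21)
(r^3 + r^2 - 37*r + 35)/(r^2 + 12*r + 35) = (r^2 - 6*r + 5)/(r + 5)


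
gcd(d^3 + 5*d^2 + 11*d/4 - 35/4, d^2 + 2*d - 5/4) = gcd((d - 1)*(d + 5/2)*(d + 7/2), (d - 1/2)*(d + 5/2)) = d + 5/2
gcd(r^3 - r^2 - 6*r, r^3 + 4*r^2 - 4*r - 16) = r + 2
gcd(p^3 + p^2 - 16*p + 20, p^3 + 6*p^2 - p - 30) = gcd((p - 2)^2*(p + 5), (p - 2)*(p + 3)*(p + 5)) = p^2 + 3*p - 10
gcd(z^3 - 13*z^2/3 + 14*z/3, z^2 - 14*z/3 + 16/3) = z - 2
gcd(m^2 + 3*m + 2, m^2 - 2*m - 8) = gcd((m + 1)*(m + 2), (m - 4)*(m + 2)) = m + 2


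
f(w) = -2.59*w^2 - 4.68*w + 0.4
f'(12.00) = -66.84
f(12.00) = -428.72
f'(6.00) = -35.76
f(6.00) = -120.92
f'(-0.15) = -3.90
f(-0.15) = 1.04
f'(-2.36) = 7.54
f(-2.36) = -2.98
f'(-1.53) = 3.25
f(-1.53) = 1.50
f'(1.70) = -13.49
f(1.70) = -15.04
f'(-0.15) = -3.90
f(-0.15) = 1.04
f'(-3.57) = 13.81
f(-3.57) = -15.90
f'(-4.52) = 18.73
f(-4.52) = -31.36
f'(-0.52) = -1.99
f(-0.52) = 2.13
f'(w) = -5.18*w - 4.68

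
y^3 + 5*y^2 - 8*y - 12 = (y - 2)*(y + 1)*(y + 6)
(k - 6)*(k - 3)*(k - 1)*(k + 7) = k^4 - 3*k^3 - 43*k^2 + 171*k - 126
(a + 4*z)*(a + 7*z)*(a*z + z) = a^3*z + 11*a^2*z^2 + a^2*z + 28*a*z^3 + 11*a*z^2 + 28*z^3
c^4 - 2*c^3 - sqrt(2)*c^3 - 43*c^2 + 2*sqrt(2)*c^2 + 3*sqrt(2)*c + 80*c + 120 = (c - 3)*(c + 1)*(c - 5*sqrt(2))*(c + 4*sqrt(2))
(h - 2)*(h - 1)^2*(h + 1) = h^4 - 3*h^3 + h^2 + 3*h - 2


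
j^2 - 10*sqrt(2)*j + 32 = (j - 8*sqrt(2))*(j - 2*sqrt(2))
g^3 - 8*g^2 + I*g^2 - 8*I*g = g*(g - 8)*(g + I)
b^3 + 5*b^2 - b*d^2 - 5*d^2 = (b + 5)*(b - d)*(b + d)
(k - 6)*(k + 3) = k^2 - 3*k - 18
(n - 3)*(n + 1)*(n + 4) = n^3 + 2*n^2 - 11*n - 12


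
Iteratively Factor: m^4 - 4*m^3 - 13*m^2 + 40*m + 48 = (m + 3)*(m^3 - 7*m^2 + 8*m + 16) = (m + 1)*(m + 3)*(m^2 - 8*m + 16) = (m - 4)*(m + 1)*(m + 3)*(m - 4)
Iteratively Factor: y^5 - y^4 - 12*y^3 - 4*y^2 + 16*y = (y)*(y^4 - y^3 - 12*y^2 - 4*y + 16) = y*(y + 2)*(y^3 - 3*y^2 - 6*y + 8) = y*(y - 4)*(y + 2)*(y^2 + y - 2) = y*(y - 4)*(y - 1)*(y + 2)*(y + 2)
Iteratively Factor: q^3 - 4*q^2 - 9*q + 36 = (q - 4)*(q^2 - 9) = (q - 4)*(q + 3)*(q - 3)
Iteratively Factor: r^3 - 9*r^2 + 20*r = (r - 4)*(r^2 - 5*r) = (r - 5)*(r - 4)*(r)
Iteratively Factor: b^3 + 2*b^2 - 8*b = (b)*(b^2 + 2*b - 8) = b*(b + 4)*(b - 2)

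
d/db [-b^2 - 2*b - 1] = -2*b - 2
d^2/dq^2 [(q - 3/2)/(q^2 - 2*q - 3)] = ((7 - 6*q)*(-q^2 + 2*q + 3) + (12 - 8*q)*(q - 1)^2)/(-q^2 + 2*q + 3)^3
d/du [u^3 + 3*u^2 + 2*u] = 3*u^2 + 6*u + 2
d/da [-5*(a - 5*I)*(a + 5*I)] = -10*a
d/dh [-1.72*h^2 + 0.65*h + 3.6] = 0.65 - 3.44*h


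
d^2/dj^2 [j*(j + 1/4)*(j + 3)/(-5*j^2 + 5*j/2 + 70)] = 14*(-19*j^3 - 180*j^2 - 708*j - 722)/(5*(8*j^6 - 12*j^5 - 330*j^4 + 335*j^3 + 4620*j^2 - 2352*j - 21952))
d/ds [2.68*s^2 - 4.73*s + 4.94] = 5.36*s - 4.73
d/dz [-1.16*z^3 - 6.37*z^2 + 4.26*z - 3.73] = -3.48*z^2 - 12.74*z + 4.26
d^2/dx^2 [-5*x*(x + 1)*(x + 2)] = -30*x - 30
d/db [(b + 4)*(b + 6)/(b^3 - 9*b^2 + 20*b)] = (-b^4 - 20*b^3 + 38*b^2 + 432*b - 480)/(b^2*(b^4 - 18*b^3 + 121*b^2 - 360*b + 400))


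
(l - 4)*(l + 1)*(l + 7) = l^3 + 4*l^2 - 25*l - 28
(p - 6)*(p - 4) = p^2 - 10*p + 24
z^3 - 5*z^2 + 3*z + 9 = (z - 3)^2*(z + 1)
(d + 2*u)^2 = d^2 + 4*d*u + 4*u^2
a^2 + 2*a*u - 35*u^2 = (a - 5*u)*(a + 7*u)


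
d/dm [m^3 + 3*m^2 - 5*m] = 3*m^2 + 6*m - 5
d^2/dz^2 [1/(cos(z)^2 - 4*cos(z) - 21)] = (4*sin(z)^4 - 102*sin(z)^2 - 69*cos(z) - 3*cos(3*z) + 24)/(sin(z)^2 + 4*cos(z) + 20)^3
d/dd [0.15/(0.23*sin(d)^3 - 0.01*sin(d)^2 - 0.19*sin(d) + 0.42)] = (-0.1035*sin(d)^2 + 0.003*sin(d) + 0.0285)*cos(d)/(0.23*sin(d)^3 - 0.01*sin(d)^2 - 0.19*sin(d) + 0.42)^2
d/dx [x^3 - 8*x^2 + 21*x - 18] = 3*x^2 - 16*x + 21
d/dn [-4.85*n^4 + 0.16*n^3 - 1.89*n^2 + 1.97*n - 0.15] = -19.4*n^3 + 0.48*n^2 - 3.78*n + 1.97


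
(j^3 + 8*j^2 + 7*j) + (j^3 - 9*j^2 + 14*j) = 2*j^3 - j^2 + 21*j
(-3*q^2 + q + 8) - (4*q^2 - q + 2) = -7*q^2 + 2*q + 6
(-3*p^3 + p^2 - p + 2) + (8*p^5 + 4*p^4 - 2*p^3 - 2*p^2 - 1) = 8*p^5 + 4*p^4 - 5*p^3 - p^2 - p + 1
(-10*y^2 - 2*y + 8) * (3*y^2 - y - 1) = -30*y^4 + 4*y^3 + 36*y^2 - 6*y - 8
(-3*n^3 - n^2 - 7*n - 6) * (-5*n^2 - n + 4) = 15*n^5 + 8*n^4 + 24*n^3 + 33*n^2 - 22*n - 24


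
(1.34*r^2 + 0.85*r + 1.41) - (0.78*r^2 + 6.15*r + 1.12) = 0.56*r^2 - 5.3*r + 0.29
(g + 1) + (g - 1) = 2*g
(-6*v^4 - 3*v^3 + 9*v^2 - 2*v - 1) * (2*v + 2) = -12*v^5 - 18*v^4 + 12*v^3 + 14*v^2 - 6*v - 2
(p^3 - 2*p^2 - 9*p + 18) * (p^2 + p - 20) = p^5 - p^4 - 31*p^3 + 49*p^2 + 198*p - 360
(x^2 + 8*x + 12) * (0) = 0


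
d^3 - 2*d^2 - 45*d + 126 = (d - 6)*(d - 3)*(d + 7)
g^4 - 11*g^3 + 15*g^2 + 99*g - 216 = (g - 8)*(g - 3)^2*(g + 3)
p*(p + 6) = p^2 + 6*p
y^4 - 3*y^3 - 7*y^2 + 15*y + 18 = (y - 3)^2*(y + 1)*(y + 2)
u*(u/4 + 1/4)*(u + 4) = u^3/4 + 5*u^2/4 + u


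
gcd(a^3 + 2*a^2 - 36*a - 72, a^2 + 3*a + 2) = a + 2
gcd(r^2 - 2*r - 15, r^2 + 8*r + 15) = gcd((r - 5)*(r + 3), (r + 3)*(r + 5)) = r + 3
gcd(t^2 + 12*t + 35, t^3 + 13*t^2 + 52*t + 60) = t + 5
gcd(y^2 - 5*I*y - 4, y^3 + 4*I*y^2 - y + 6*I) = y - I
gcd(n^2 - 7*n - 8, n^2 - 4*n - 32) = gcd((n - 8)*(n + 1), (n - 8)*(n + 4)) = n - 8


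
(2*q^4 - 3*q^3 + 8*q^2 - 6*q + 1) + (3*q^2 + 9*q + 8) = 2*q^4 - 3*q^3 + 11*q^2 + 3*q + 9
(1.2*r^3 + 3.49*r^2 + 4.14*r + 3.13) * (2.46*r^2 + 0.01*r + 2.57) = 2.952*r^5 + 8.5974*r^4 + 13.3033*r^3 + 16.7105*r^2 + 10.6711*r + 8.0441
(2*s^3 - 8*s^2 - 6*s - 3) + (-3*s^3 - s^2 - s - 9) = -s^3 - 9*s^2 - 7*s - 12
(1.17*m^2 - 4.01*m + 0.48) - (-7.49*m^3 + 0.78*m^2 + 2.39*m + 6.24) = 7.49*m^3 + 0.39*m^2 - 6.4*m - 5.76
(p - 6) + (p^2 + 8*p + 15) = p^2 + 9*p + 9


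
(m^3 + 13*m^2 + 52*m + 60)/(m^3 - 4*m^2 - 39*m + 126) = (m^2 + 7*m + 10)/(m^2 - 10*m + 21)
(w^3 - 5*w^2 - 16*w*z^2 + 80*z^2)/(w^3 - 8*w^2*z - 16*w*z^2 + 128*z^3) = (5 - w)/(-w + 8*z)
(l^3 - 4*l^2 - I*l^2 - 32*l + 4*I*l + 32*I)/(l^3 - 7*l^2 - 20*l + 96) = (l - I)/(l - 3)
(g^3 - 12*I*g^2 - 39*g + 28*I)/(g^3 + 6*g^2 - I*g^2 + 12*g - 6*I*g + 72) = (g^2 - 8*I*g - 7)/(g^2 + 3*g*(2 + I) + 18*I)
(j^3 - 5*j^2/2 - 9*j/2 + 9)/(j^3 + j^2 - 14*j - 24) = (j^2 - 9*j/2 + 9/2)/(j^2 - j - 12)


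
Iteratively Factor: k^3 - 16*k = (k)*(k^2 - 16) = k*(k + 4)*(k - 4)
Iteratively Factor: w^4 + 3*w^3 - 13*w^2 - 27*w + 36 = (w + 4)*(w^3 - w^2 - 9*w + 9) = (w + 3)*(w + 4)*(w^2 - 4*w + 3) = (w - 3)*(w + 3)*(w + 4)*(w - 1)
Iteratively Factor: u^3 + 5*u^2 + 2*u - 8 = (u + 4)*(u^2 + u - 2) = (u + 2)*(u + 4)*(u - 1)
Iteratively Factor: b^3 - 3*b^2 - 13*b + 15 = (b - 5)*(b^2 + 2*b - 3) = (b - 5)*(b - 1)*(b + 3)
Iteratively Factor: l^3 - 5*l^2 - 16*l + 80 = (l + 4)*(l^2 - 9*l + 20) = (l - 5)*(l + 4)*(l - 4)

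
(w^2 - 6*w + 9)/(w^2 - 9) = (w - 3)/(w + 3)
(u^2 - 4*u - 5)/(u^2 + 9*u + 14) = (u^2 - 4*u - 5)/(u^2 + 9*u + 14)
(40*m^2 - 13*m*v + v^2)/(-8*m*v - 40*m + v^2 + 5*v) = (-5*m + v)/(v + 5)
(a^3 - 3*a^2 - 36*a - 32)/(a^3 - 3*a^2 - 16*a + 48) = (a^2 - 7*a - 8)/(a^2 - 7*a + 12)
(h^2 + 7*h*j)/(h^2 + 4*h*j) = (h + 7*j)/(h + 4*j)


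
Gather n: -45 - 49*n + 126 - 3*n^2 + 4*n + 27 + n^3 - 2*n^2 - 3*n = n^3 - 5*n^2 - 48*n + 108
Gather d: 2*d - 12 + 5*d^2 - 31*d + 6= 5*d^2 - 29*d - 6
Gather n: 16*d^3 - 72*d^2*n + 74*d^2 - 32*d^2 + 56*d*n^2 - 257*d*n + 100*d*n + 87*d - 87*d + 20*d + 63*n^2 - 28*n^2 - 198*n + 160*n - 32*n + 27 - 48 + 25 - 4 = 16*d^3 + 42*d^2 + 20*d + n^2*(56*d + 35) + n*(-72*d^2 - 157*d - 70)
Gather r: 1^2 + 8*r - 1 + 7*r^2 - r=7*r^2 + 7*r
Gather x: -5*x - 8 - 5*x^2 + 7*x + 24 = -5*x^2 + 2*x + 16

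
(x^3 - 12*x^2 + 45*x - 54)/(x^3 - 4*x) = (x^3 - 12*x^2 + 45*x - 54)/(x*(x^2 - 4))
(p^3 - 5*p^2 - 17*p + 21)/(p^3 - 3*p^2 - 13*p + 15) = (p - 7)/(p - 5)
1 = 1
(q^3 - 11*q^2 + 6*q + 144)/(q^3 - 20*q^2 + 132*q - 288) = (q + 3)/(q - 6)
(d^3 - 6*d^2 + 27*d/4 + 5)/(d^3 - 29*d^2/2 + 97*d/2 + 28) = (d^2 - 13*d/2 + 10)/(d^2 - 15*d + 56)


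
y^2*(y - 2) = y^3 - 2*y^2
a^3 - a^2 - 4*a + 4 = (a - 2)*(a - 1)*(a + 2)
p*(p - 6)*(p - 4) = p^3 - 10*p^2 + 24*p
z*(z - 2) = z^2 - 2*z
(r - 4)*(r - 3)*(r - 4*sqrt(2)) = r^3 - 7*r^2 - 4*sqrt(2)*r^2 + 12*r + 28*sqrt(2)*r - 48*sqrt(2)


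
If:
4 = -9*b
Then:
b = -4/9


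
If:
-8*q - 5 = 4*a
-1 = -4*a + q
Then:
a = 1/12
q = -2/3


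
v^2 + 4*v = v*(v + 4)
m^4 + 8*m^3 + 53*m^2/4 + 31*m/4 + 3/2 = (m + 1/2)^2*(m + 1)*(m + 6)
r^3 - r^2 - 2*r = r*(r - 2)*(r + 1)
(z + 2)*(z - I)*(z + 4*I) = z^3 + 2*z^2 + 3*I*z^2 + 4*z + 6*I*z + 8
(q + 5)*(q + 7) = q^2 + 12*q + 35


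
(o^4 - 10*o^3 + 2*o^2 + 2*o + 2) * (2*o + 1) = 2*o^5 - 19*o^4 - 6*o^3 + 6*o^2 + 6*o + 2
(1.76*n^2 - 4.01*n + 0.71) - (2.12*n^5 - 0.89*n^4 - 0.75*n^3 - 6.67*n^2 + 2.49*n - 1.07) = -2.12*n^5 + 0.89*n^4 + 0.75*n^3 + 8.43*n^2 - 6.5*n + 1.78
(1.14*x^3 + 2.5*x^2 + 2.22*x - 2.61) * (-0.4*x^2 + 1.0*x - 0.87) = -0.456*x^5 + 0.14*x^4 + 0.6202*x^3 + 1.089*x^2 - 4.5414*x + 2.2707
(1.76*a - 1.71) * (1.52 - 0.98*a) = -1.7248*a^2 + 4.351*a - 2.5992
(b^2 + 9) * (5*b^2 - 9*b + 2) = 5*b^4 - 9*b^3 + 47*b^2 - 81*b + 18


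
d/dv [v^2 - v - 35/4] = 2*v - 1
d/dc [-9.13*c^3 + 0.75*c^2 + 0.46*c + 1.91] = -27.39*c^2 + 1.5*c + 0.46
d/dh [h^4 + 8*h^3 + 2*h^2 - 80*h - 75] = 4*h^3 + 24*h^2 + 4*h - 80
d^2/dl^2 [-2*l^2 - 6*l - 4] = -4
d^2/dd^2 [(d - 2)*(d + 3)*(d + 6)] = 6*d + 14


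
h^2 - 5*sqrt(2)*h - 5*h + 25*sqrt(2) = (h - 5)*(h - 5*sqrt(2))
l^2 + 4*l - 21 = (l - 3)*(l + 7)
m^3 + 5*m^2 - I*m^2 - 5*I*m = m*(m + 5)*(m - I)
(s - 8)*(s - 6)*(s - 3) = s^3 - 17*s^2 + 90*s - 144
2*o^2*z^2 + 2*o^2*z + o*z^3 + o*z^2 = z*(2*o + z)*(o*z + o)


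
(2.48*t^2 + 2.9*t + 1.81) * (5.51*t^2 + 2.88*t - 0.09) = 13.6648*t^4 + 23.1214*t^3 + 18.1019*t^2 + 4.9518*t - 0.1629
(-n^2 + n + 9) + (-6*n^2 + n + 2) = -7*n^2 + 2*n + 11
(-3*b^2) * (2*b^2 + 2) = -6*b^4 - 6*b^2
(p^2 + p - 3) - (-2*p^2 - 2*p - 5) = 3*p^2 + 3*p + 2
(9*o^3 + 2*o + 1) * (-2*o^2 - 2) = -18*o^5 - 22*o^3 - 2*o^2 - 4*o - 2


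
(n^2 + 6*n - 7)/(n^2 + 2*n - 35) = (n - 1)/(n - 5)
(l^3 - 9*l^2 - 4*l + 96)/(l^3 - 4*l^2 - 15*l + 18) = (l^2 - 12*l + 32)/(l^2 - 7*l + 6)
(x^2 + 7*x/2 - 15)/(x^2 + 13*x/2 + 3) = (2*x - 5)/(2*x + 1)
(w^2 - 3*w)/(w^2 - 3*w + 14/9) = 9*w*(w - 3)/(9*w^2 - 27*w + 14)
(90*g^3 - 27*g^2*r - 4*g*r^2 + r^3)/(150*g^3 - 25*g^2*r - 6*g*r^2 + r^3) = (-3*g + r)/(-5*g + r)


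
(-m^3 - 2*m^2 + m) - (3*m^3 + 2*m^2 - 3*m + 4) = -4*m^3 - 4*m^2 + 4*m - 4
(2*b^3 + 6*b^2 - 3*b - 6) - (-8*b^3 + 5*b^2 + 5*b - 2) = 10*b^3 + b^2 - 8*b - 4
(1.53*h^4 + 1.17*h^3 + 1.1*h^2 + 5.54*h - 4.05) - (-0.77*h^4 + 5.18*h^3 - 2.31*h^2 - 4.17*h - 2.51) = 2.3*h^4 - 4.01*h^3 + 3.41*h^2 + 9.71*h - 1.54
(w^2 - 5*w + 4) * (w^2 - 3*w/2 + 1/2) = w^4 - 13*w^3/2 + 12*w^2 - 17*w/2 + 2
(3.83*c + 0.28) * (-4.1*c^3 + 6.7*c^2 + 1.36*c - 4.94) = -15.703*c^4 + 24.513*c^3 + 7.0848*c^2 - 18.5394*c - 1.3832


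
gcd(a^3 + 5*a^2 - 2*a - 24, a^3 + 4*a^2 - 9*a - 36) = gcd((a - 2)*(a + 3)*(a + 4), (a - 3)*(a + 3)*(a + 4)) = a^2 + 7*a + 12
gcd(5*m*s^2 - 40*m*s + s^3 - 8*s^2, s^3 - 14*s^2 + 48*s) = s^2 - 8*s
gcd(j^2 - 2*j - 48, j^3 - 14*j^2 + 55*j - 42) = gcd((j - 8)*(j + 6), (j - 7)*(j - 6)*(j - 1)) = 1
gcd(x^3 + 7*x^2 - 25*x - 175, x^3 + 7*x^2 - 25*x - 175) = x^3 + 7*x^2 - 25*x - 175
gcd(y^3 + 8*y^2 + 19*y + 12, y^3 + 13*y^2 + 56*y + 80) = y + 4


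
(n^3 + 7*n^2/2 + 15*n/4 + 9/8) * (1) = n^3 + 7*n^2/2 + 15*n/4 + 9/8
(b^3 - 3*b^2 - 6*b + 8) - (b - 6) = b^3 - 3*b^2 - 7*b + 14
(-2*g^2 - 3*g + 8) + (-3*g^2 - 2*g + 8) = -5*g^2 - 5*g + 16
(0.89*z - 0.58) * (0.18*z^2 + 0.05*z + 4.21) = 0.1602*z^3 - 0.0599*z^2 + 3.7179*z - 2.4418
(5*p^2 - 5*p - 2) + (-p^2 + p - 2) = 4*p^2 - 4*p - 4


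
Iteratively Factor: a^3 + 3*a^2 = (a)*(a^2 + 3*a) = a^2*(a + 3)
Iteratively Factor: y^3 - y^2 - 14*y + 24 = (y - 2)*(y^2 + y - 12) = (y - 2)*(y + 4)*(y - 3)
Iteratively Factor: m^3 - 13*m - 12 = (m + 1)*(m^2 - m - 12) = (m + 1)*(m + 3)*(m - 4)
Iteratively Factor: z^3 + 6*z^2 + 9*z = (z + 3)*(z^2 + 3*z) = (z + 3)^2*(z)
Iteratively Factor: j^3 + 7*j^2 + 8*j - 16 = (j + 4)*(j^2 + 3*j - 4) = (j - 1)*(j + 4)*(j + 4)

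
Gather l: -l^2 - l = -l^2 - l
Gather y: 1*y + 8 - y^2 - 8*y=-y^2 - 7*y + 8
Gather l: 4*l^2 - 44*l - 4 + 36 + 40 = 4*l^2 - 44*l + 72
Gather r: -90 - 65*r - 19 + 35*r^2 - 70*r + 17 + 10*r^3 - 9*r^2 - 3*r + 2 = 10*r^3 + 26*r^2 - 138*r - 90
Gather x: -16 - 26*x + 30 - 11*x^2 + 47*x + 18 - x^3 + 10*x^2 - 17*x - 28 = -x^3 - x^2 + 4*x + 4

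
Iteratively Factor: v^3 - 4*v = (v)*(v^2 - 4) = v*(v - 2)*(v + 2)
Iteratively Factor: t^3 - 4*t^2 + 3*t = (t - 3)*(t^2 - t) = (t - 3)*(t - 1)*(t)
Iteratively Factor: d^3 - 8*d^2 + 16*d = (d - 4)*(d^2 - 4*d) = (d - 4)^2*(d)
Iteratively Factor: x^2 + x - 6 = (x + 3)*(x - 2)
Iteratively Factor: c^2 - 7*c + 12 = (c - 3)*(c - 4)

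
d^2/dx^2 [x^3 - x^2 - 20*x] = 6*x - 2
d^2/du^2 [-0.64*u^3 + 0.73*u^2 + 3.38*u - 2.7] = 1.46 - 3.84*u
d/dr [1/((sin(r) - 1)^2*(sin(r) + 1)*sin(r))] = (-4*sin(r)^2 - sin(r) + 1)/((sin(r) - 1)*sin(r)^2*cos(r)^3)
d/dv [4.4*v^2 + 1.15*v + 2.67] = 8.8*v + 1.15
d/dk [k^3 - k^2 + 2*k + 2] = 3*k^2 - 2*k + 2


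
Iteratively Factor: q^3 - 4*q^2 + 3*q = (q - 3)*(q^2 - q) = (q - 3)*(q - 1)*(q)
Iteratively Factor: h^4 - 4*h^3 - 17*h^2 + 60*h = (h - 5)*(h^3 + h^2 - 12*h) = (h - 5)*(h + 4)*(h^2 - 3*h) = h*(h - 5)*(h + 4)*(h - 3)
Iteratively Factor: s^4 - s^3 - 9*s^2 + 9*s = (s + 3)*(s^3 - 4*s^2 + 3*s) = (s - 1)*(s + 3)*(s^2 - 3*s) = (s - 3)*(s - 1)*(s + 3)*(s)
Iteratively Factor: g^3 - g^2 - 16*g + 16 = (g - 4)*(g^2 + 3*g - 4) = (g - 4)*(g - 1)*(g + 4)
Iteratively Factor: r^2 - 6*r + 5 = (r - 1)*(r - 5)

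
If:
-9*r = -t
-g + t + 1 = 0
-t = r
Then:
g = 1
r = 0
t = 0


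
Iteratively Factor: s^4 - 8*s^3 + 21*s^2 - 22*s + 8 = (s - 4)*(s^3 - 4*s^2 + 5*s - 2) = (s - 4)*(s - 2)*(s^2 - 2*s + 1) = (s - 4)*(s - 2)*(s - 1)*(s - 1)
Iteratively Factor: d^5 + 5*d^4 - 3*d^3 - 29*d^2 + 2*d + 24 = (d + 4)*(d^4 + d^3 - 7*d^2 - d + 6) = (d + 3)*(d + 4)*(d^3 - 2*d^2 - d + 2) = (d + 1)*(d + 3)*(d + 4)*(d^2 - 3*d + 2) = (d - 2)*(d + 1)*(d + 3)*(d + 4)*(d - 1)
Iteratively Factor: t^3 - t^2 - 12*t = (t)*(t^2 - t - 12) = t*(t - 4)*(t + 3)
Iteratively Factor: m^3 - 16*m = (m)*(m^2 - 16) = m*(m - 4)*(m + 4)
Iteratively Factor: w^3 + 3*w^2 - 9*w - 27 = (w + 3)*(w^2 - 9) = (w + 3)^2*(w - 3)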